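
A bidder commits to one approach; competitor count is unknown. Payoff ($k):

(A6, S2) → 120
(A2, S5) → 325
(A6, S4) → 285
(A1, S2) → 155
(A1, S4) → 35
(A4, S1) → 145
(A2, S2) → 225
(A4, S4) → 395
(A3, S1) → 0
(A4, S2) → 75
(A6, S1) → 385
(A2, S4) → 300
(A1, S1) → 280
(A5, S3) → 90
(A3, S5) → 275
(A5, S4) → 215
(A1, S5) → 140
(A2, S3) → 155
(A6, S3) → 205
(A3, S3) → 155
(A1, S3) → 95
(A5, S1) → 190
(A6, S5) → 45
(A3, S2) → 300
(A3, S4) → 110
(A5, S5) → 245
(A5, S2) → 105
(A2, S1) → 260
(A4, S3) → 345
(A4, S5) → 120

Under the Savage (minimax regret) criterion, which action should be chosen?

A2

Column bests: S1=385, S2=300, S3=345, S4=395, S5=325.
A1 regrets: 105, 145, 250, 360, 185 → max 360
A2 regrets: 125, 75, 190, 95, 0 → max 190
A3 regrets: 385, 0, 190, 285, 50 → max 385
A4 regrets: 240, 225, 0, 0, 205 → max 240
A5 regrets: 195, 195, 255, 180, 80 → max 255
A6 regrets: 0, 180, 140, 110, 280 → max 280
Smallest max regret = 190 → A2.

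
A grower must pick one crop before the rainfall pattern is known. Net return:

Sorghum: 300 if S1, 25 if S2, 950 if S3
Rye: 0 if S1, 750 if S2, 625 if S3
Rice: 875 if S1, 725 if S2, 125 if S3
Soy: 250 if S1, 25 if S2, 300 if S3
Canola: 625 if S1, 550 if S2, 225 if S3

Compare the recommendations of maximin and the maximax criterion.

maximin → Canola; maximax → Sorghum (disagree)

Row minima: Sorghum=25, Rye=0, Rice=125, Soy=25, Canola=225
Best worst-case = 225 → Canola.
Row maxima: Sorghum=950, Rye=750, Rice=875, Soy=300, Canola=625
Best best-case = 950 → Sorghum.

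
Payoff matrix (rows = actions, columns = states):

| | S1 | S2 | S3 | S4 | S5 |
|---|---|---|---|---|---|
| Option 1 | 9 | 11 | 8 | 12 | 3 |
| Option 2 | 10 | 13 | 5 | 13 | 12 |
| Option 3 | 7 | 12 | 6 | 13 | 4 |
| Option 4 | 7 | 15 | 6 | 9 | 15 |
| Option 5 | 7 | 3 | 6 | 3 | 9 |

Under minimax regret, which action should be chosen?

Column bests: S1=10, S2=15, S3=8, S4=13, S5=15.
Option 1 regrets: 1, 4, 0, 1, 12 → max 12
Option 2 regrets: 0, 2, 3, 0, 3 → max 3
Option 3 regrets: 3, 3, 2, 0, 11 → max 11
Option 4 regrets: 3, 0, 2, 4, 0 → max 4
Option 5 regrets: 3, 12, 2, 10, 6 → max 12
Smallest max regret = 3 → Option 2.

Option 2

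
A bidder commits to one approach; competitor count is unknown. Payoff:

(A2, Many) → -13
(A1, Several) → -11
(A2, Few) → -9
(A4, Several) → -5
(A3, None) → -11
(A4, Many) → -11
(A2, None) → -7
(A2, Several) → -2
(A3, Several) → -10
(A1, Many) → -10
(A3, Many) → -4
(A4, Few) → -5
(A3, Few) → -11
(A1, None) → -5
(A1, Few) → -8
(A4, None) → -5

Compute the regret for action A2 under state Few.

4

Best payoff under Few is -5.
Regret = -5 − (-9) = 4.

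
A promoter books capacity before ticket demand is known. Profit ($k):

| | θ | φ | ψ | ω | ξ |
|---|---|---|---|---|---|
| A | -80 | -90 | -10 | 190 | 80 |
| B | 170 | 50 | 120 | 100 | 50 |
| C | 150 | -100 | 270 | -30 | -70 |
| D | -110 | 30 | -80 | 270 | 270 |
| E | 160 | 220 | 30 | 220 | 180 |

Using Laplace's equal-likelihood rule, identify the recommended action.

E

Row averages: A=18, B=98, C=44, D=76, E=162
Highest average = 162 → E.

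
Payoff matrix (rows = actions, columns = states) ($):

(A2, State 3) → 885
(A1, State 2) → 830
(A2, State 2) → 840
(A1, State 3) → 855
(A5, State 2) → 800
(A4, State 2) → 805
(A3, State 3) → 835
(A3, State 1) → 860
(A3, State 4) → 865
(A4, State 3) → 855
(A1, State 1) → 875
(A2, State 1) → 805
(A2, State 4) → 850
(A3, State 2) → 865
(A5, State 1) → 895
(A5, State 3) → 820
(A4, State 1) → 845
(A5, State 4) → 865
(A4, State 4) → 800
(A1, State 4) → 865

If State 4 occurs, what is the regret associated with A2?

15

Best payoff under State 4 is 865.
Regret = 865 − 850 = 15.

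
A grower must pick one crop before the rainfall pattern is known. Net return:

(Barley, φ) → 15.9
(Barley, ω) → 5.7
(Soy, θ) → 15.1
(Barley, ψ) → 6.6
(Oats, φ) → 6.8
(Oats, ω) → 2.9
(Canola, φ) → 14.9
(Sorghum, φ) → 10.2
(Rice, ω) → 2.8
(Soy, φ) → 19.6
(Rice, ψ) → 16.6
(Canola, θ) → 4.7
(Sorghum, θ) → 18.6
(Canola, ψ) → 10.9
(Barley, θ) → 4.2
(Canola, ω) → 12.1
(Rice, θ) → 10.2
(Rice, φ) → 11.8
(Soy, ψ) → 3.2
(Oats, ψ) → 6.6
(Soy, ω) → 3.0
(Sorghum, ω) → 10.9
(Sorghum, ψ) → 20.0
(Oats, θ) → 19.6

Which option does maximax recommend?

Sorghum

Row maxima: Soy=19.6, Oats=19.6, Rice=16.6, Canola=14.9, Sorghum=20.0, Barley=15.9
Best best-case = 20.0 → Sorghum.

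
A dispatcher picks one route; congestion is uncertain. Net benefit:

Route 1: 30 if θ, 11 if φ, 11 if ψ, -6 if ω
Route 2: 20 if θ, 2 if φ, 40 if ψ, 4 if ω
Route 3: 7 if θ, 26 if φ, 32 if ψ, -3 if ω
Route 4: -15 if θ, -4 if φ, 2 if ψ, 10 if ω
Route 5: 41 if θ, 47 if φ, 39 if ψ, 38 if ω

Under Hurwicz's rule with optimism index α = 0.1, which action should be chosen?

Route 5

Route 1: 0.1·30 + 0.9·(-6) = -2.4
Route 2: 0.1·40 + 0.9·2 = 5.8
Route 3: 0.1·32 + 0.9·(-3) = 0.5
Route 4: 0.1·10 + 0.9·(-15) = -12.5
Route 5: 0.1·47 + 0.9·38 = 38.9
Highest Hurwicz score = 38.9 → Route 5.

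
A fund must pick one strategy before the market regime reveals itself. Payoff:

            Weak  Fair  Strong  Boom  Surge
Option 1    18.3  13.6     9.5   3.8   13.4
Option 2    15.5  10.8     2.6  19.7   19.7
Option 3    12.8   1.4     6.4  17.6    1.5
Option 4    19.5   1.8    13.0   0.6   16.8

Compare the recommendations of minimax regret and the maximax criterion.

minimax regret → Option 2; maximax → Option 2 (agree)

Column bests: Weak=19.5, Fair=13.6, Strong=13.0, Boom=19.7, Surge=19.7.
Option 1 regrets: 1.2, 0.0, 3.5, 15.9, 6.3 → max 15.9
Option 2 regrets: 4.0, 2.8, 10.4, 0.0, 0.0 → max 10.4
Option 3 regrets: 6.7, 12.2, 6.6, 2.1, 18.2 → max 18.2
Option 4 regrets: 0.0, 11.8, 0.0, 19.1, 2.9 → max 19.1
Smallest max regret = 10.4 → Option 2.
Row maxima: Option 1=18.3, Option 2=19.7, Option 3=17.6, Option 4=19.5
Best best-case = 19.7 → Option 2.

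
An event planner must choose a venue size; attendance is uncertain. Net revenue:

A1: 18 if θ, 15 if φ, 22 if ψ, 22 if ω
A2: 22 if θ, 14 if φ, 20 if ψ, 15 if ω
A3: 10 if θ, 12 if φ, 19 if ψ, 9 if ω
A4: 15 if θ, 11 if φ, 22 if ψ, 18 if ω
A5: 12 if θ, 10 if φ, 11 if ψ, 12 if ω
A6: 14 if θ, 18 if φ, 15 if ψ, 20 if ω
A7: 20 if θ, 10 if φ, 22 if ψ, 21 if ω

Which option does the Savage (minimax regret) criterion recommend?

Column bests: θ=22, φ=18, ψ=22, ω=22.
A1 regrets: 4, 3, 0, 0 → max 4
A2 regrets: 0, 4, 2, 7 → max 7
A3 regrets: 12, 6, 3, 13 → max 13
A4 regrets: 7, 7, 0, 4 → max 7
A5 regrets: 10, 8, 11, 10 → max 11
A6 regrets: 8, 0, 7, 2 → max 8
A7 regrets: 2, 8, 0, 1 → max 8
Smallest max regret = 4 → A1.

A1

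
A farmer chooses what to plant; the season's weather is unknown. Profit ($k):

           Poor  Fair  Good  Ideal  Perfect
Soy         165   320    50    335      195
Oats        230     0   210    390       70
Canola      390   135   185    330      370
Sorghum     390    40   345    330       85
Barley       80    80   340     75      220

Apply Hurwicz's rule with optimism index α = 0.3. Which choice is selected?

Canola

Soy: 0.3·335 + 0.7·50 = 135.5
Oats: 0.3·390 + 0.7·0 = 117
Canola: 0.3·390 + 0.7·135 = 211.5
Sorghum: 0.3·390 + 0.7·40 = 145
Barley: 0.3·340 + 0.7·75 = 154.5
Highest Hurwicz score = 211.5 → Canola.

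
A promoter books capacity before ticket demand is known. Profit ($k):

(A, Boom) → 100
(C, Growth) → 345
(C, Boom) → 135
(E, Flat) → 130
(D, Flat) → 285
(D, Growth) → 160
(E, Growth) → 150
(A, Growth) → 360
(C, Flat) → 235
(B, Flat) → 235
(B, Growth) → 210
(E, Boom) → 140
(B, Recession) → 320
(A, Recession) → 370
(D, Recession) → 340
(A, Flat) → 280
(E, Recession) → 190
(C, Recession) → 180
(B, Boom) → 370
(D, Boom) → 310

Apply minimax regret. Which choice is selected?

Column bests: Recession=370, Flat=285, Growth=360, Boom=370.
A regrets: 0, 5, 0, 270 → max 270
B regrets: 50, 50, 150, 0 → max 150
C regrets: 190, 50, 15, 235 → max 235
D regrets: 30, 0, 200, 60 → max 200
E regrets: 180, 155, 210, 230 → max 230
Smallest max regret = 150 → B.

B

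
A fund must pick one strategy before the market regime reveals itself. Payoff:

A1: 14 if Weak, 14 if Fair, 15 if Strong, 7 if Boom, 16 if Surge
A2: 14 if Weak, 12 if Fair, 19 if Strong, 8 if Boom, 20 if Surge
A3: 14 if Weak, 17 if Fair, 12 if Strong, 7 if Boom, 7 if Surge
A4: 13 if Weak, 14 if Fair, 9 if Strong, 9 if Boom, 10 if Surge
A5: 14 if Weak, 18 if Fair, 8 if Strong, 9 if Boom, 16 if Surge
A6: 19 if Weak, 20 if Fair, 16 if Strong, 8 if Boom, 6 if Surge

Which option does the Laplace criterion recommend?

Row averages: A1=13.2, A2=14.6, A3=11.4, A4=11, A5=13, A6=13.8
Highest average = 14.6 → A2.

A2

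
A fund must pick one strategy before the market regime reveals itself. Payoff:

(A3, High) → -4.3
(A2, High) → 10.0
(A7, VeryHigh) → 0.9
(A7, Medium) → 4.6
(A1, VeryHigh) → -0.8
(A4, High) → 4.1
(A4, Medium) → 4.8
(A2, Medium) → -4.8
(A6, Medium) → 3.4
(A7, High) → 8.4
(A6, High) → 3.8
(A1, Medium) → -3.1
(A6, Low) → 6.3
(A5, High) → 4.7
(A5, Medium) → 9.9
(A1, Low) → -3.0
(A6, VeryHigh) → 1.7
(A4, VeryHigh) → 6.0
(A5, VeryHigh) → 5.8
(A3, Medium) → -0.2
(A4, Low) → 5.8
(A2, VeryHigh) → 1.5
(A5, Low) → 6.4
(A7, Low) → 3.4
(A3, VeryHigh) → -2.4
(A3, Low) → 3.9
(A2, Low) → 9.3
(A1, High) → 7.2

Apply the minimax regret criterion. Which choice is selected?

Column bests: Low=9.3, Medium=9.9, High=10.0, VeryHigh=6.0.
A1 regrets: 12.3, 13.0, 2.8, 6.8 → max 13.0
A2 regrets: 0.0, 14.7, 0.0, 4.5 → max 14.7
A3 regrets: 5.4, 10.1, 14.3, 8.4 → max 14.3
A4 regrets: 3.5, 5.1, 5.9, 0.0 → max 5.9
A5 regrets: 2.9, 0.0, 5.3, 0.2 → max 5.3
A6 regrets: 3.0, 6.5, 6.2, 4.3 → max 6.5
A7 regrets: 5.9, 5.3, 1.6, 5.1 → max 5.9
Smallest max regret = 5.3 → A5.

A5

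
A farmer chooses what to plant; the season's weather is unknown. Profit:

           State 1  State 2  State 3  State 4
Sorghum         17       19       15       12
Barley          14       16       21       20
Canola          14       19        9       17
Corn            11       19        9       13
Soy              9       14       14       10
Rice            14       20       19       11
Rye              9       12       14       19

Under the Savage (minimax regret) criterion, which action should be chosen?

Barley

Column bests: State 1=17, State 2=20, State 3=21, State 4=20.
Sorghum regrets: 0, 1, 6, 8 → max 8
Barley regrets: 3, 4, 0, 0 → max 4
Canola regrets: 3, 1, 12, 3 → max 12
Corn regrets: 6, 1, 12, 7 → max 12
Soy regrets: 8, 6, 7, 10 → max 10
Rice regrets: 3, 0, 2, 9 → max 9
Rye regrets: 8, 8, 7, 1 → max 8
Smallest max regret = 4 → Barley.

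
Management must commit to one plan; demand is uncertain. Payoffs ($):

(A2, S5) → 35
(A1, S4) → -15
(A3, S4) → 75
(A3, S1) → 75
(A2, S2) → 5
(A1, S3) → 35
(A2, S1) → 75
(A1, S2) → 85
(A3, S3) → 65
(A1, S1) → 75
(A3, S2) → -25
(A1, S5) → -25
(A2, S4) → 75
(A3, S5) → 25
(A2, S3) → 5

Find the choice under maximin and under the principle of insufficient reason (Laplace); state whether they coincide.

Row minima: A1=-25, A2=5, A3=-25
Best worst-case = 5 → A2.
Row averages: A1=31, A2=39, A3=43
Highest average = 43 → A3.

maximin → A2; laplace → A3 (disagree)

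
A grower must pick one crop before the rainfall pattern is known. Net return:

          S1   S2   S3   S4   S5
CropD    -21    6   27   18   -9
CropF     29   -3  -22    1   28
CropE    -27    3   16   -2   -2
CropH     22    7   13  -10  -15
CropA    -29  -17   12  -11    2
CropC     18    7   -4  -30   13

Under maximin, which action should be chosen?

Row minima: CropD=-21, CropF=-22, CropE=-27, CropH=-15, CropA=-29, CropC=-30
Best worst-case = -15 → CropH.

CropH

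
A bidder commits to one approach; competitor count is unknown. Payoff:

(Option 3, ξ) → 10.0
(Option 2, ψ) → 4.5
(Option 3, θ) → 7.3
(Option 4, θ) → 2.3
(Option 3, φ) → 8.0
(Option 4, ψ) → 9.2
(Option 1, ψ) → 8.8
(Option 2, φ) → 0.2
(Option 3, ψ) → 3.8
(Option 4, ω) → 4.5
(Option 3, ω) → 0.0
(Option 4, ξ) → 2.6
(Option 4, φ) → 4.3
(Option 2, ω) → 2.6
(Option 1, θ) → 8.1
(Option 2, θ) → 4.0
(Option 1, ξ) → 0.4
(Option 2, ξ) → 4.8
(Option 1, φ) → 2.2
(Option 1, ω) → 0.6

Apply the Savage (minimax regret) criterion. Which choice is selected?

Option 3

Column bests: θ=8.1, φ=8.0, ψ=9.2, ω=4.5, ξ=10.0.
Option 1 regrets: 0.0, 5.8, 0.4, 3.9, 9.6 → max 9.6
Option 2 regrets: 4.1, 7.8, 4.7, 1.9, 5.2 → max 7.8
Option 3 regrets: 0.8, 0.0, 5.4, 4.5, 0.0 → max 5.4
Option 4 regrets: 5.8, 3.7, 0.0, 0.0, 7.4 → max 7.4
Smallest max regret = 5.4 → Option 3.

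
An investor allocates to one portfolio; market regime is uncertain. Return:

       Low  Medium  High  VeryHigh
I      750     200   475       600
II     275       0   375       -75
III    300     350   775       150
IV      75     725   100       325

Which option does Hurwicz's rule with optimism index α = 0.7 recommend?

I: 0.7·750 + 0.3·200 = 585
II: 0.7·375 + 0.3·(-75) = 240
III: 0.7·775 + 0.3·150 = 587.5
IV: 0.7·725 + 0.3·75 = 530
Highest Hurwicz score = 587.5 → III.

III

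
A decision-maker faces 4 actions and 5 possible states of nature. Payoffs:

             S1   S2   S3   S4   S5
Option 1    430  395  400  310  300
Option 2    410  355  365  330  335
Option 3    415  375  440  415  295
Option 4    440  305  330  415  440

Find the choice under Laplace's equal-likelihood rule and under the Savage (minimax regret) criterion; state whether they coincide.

Row averages: Option 1=367, Option 2=359, Option 3=388, Option 4=386
Highest average = 388 → Option 3.
Column bests: S1=440, S2=395, S3=440, S4=415, S5=440.
Option 1 regrets: 10, 0, 40, 105, 140 → max 140
Option 2 regrets: 30, 40, 75, 85, 105 → max 105
Option 3 regrets: 25, 20, 0, 0, 145 → max 145
Option 4 regrets: 0, 90, 110, 0, 0 → max 110
Smallest max regret = 105 → Option 2.

laplace → Option 3; minimax regret → Option 2 (disagree)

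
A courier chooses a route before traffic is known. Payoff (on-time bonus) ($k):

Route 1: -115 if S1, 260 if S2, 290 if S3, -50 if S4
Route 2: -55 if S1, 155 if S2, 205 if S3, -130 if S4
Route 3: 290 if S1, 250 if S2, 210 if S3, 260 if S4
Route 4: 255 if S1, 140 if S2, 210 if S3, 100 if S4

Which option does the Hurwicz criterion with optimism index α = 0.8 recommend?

Route 3

Route 1: 0.8·290 + 0.2·(-115) = 209
Route 2: 0.8·205 + 0.2·(-130) = 138
Route 3: 0.8·290 + 0.2·210 = 274
Route 4: 0.8·255 + 0.2·100 = 224
Highest Hurwicz score = 274 → Route 3.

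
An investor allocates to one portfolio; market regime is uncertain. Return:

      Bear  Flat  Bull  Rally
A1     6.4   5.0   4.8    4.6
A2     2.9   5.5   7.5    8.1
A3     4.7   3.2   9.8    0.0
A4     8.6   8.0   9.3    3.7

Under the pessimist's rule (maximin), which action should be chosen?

A1

Row minima: A1=4.6, A2=2.9, A3=0.0, A4=3.7
Best worst-case = 4.6 → A1.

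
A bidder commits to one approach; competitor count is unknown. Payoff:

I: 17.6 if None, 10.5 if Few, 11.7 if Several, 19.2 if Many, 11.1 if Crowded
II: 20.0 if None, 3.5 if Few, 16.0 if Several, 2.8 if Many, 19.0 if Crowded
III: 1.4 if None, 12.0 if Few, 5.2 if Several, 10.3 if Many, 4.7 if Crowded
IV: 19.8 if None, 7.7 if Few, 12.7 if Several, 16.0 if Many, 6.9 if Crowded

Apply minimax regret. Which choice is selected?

I

Column bests: None=20.0, Few=12.0, Several=16.0, Many=19.2, Crowded=19.0.
I regrets: 2.4, 1.5, 4.3, 0.0, 7.9 → max 7.9
II regrets: 0.0, 8.5, 0.0, 16.4, 0.0 → max 16.4
III regrets: 18.6, 0.0, 10.8, 8.9, 14.3 → max 18.6
IV regrets: 0.2, 4.3, 3.3, 3.2, 12.1 → max 12.1
Smallest max regret = 7.9 → I.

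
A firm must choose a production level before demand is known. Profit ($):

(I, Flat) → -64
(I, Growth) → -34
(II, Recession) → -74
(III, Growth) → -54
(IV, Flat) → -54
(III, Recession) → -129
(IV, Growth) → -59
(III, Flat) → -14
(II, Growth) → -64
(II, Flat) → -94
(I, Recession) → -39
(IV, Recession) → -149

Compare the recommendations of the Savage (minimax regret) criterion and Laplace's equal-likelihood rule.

minimax regret → I; laplace → I (agree)

Column bests: Recession=-39, Flat=-14, Growth=-34.
I regrets: 0, 50, 0 → max 50
II regrets: 35, 80, 30 → max 80
III regrets: 90, 0, 20 → max 90
IV regrets: 110, 40, 25 → max 110
Smallest max regret = 50 → I.
Row averages: I=-137/3, II=-232/3, III=-197/3, IV=-262/3
Highest average = -137/3 → I.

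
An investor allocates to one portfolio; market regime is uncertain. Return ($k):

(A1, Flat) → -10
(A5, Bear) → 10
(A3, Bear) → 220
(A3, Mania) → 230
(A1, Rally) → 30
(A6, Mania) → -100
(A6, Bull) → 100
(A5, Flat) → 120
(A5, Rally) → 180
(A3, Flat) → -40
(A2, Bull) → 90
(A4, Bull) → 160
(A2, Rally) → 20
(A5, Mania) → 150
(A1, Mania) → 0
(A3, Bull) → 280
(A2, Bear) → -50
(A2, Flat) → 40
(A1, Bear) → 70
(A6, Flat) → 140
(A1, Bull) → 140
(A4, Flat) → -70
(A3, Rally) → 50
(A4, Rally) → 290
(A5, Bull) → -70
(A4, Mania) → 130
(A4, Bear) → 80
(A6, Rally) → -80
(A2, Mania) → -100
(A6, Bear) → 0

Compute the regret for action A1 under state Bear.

150

Best payoff under Bear is 220.
Regret = 220 − 70 = 150.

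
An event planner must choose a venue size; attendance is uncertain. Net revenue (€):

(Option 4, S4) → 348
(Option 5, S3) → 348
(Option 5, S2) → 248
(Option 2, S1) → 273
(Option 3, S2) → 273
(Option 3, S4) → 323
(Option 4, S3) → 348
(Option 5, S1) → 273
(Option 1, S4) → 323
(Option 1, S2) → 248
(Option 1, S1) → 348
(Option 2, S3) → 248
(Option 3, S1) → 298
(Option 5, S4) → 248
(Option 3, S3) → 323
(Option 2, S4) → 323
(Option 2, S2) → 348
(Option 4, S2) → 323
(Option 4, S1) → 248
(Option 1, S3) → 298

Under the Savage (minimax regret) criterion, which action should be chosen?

Option 3

Column bests: S1=348, S2=348, S3=348, S4=348.
Option 1 regrets: 0, 100, 50, 25 → max 100
Option 2 regrets: 75, 0, 100, 25 → max 100
Option 3 regrets: 50, 75, 25, 25 → max 75
Option 4 regrets: 100, 25, 0, 0 → max 100
Option 5 regrets: 75, 100, 0, 100 → max 100
Smallest max regret = 75 → Option 3.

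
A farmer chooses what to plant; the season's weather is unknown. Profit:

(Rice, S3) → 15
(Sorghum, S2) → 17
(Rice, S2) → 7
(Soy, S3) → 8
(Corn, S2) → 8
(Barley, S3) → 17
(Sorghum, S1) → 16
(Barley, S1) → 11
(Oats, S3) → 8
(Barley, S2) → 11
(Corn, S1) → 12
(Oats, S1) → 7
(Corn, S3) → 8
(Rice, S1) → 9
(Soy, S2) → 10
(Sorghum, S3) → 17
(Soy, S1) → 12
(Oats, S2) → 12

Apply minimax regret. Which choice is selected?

Sorghum

Column bests: S1=16, S2=17, S3=17.
Barley regrets: 5, 6, 0 → max 6
Corn regrets: 4, 9, 9 → max 9
Oats regrets: 9, 5, 9 → max 9
Sorghum regrets: 0, 0, 0 → max 0
Rice regrets: 7, 10, 2 → max 10
Soy regrets: 4, 7, 9 → max 9
Smallest max regret = 0 → Sorghum.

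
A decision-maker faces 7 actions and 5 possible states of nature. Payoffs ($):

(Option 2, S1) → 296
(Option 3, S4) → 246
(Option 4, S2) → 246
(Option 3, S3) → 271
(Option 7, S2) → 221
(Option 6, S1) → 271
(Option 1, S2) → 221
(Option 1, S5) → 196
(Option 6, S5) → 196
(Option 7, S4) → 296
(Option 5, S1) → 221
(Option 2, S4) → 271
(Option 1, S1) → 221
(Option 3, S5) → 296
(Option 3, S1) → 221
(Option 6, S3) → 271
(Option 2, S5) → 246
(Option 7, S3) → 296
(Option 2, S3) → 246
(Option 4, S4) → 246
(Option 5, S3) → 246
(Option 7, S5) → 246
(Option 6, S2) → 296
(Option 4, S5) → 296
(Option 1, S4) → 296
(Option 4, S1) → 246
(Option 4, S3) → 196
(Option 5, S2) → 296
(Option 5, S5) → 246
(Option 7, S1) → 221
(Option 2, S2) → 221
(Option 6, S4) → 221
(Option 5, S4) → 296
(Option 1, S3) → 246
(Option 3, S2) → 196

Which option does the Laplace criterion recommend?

Option 5

Row averages: Option 1=236, Option 2=256, Option 3=246, Option 4=246, Option 5=261, Option 6=251, Option 7=256
Highest average = 261 → Option 5.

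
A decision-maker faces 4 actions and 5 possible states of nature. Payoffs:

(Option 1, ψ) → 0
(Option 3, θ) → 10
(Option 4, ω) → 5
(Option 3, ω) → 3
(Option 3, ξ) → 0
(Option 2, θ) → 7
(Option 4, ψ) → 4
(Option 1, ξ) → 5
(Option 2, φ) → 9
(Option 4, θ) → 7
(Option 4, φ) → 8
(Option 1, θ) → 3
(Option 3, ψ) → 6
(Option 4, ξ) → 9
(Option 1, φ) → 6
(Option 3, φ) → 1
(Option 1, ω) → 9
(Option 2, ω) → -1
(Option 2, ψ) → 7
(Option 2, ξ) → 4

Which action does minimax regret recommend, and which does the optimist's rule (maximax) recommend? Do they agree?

Column bests: θ=10, φ=9, ψ=7, ω=9, ξ=9.
Option 1 regrets: 7, 3, 7, 0, 4 → max 7
Option 2 regrets: 3, 0, 0, 10, 5 → max 10
Option 3 regrets: 0, 8, 1, 6, 9 → max 9
Option 4 regrets: 3, 1, 3, 4, 0 → max 4
Smallest max regret = 4 → Option 4.
Row maxima: Option 1=9, Option 2=9, Option 3=10, Option 4=9
Best best-case = 10 → Option 3.

minimax regret → Option 4; maximax → Option 3 (disagree)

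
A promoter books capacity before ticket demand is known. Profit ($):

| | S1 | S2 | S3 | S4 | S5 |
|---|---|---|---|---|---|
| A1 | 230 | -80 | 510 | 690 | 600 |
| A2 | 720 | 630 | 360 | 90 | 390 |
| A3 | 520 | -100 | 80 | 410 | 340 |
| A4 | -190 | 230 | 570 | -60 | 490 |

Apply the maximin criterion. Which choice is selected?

Row minima: A1=-80, A2=90, A3=-100, A4=-190
Best worst-case = 90 → A2.

A2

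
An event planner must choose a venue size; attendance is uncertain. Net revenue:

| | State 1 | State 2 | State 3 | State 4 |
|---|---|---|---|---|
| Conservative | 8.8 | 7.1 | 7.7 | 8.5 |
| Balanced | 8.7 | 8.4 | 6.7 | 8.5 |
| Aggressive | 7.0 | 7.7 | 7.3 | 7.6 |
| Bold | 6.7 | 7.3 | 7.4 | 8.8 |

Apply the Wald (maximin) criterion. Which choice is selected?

Conservative

Row minima: Conservative=7.1, Balanced=6.7, Aggressive=7.0, Bold=6.7
Best worst-case = 7.1 → Conservative.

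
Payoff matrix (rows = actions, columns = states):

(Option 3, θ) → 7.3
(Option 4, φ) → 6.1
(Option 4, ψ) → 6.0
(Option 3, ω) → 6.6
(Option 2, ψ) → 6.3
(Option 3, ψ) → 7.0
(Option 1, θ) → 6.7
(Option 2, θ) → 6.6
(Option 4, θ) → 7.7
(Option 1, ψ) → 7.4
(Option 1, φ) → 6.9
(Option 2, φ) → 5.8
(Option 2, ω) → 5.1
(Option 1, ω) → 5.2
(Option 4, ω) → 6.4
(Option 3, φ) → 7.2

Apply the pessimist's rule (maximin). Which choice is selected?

Row minima: Option 1=5.2, Option 2=5.1, Option 3=6.6, Option 4=6.0
Best worst-case = 6.6 → Option 3.

Option 3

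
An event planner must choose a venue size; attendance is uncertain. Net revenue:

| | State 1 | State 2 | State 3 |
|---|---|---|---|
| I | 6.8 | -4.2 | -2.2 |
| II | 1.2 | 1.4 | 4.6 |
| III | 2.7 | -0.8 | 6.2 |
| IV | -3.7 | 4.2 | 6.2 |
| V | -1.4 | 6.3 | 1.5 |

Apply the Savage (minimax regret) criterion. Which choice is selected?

II

Column bests: State 1=6.8, State 2=6.3, State 3=6.2.
I regrets: 0.0, 10.5, 8.4 → max 10.5
II regrets: 5.6, 4.9, 1.6 → max 5.6
III regrets: 4.1, 7.1, 0.0 → max 7.1
IV regrets: 10.5, 2.1, 0.0 → max 10.5
V regrets: 8.2, 0.0, 4.7 → max 8.2
Smallest max regret = 5.6 → II.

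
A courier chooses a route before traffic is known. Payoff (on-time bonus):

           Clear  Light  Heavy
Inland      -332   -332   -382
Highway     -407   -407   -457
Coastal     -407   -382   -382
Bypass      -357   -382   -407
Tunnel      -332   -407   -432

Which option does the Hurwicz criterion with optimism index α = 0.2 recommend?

Inland

Inland: 0.2·(-332) + 0.8·(-382) = -372
Highway: 0.2·(-407) + 0.8·(-457) = -447
Coastal: 0.2·(-382) + 0.8·(-407) = -402
Bypass: 0.2·(-357) + 0.8·(-407) = -397
Tunnel: 0.2·(-332) + 0.8·(-432) = -412
Highest Hurwicz score = -372 → Inland.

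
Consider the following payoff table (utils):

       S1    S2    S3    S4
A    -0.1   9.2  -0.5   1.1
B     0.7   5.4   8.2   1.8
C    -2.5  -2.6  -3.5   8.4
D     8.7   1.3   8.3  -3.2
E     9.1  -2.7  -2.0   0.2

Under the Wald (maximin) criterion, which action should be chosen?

B

Row minima: A=-0.5, B=0.7, C=-3.5, D=-3.2, E=-2.7
Best worst-case = 0.7 → B.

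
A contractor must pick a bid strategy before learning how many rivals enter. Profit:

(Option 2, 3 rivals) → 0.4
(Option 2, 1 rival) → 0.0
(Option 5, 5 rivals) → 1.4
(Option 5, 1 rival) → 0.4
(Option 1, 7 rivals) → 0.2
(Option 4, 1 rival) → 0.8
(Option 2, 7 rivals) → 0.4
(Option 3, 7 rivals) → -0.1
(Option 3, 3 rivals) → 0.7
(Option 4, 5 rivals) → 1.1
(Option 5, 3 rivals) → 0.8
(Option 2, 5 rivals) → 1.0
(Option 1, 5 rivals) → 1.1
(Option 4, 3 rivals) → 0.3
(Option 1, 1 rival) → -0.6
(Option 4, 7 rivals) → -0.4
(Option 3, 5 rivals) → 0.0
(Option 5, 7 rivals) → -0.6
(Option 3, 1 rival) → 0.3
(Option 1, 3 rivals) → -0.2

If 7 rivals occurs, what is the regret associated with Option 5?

Best payoff under 7 rivals is 0.4.
Regret = 0.4 − (-0.6) = 1.0.

1.0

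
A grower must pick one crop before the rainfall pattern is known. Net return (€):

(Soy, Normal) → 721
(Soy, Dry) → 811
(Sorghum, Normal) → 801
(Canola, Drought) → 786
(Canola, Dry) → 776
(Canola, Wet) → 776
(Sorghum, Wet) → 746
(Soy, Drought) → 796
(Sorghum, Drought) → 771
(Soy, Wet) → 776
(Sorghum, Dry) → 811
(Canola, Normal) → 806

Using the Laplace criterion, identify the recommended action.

Row averages: Sorghum=782.25, Canola=786, Soy=776
Highest average = 786 → Canola.

Canola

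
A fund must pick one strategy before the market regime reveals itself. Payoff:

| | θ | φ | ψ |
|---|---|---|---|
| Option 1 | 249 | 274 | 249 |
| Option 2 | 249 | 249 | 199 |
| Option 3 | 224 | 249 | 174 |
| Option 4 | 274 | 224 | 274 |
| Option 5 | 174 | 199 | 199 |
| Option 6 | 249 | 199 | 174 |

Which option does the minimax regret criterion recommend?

Column bests: θ=274, φ=274, ψ=274.
Option 1 regrets: 25, 0, 25 → max 25
Option 2 regrets: 25, 25, 75 → max 75
Option 3 regrets: 50, 25, 100 → max 100
Option 4 regrets: 0, 50, 0 → max 50
Option 5 regrets: 100, 75, 75 → max 100
Option 6 regrets: 25, 75, 100 → max 100
Smallest max regret = 25 → Option 1.

Option 1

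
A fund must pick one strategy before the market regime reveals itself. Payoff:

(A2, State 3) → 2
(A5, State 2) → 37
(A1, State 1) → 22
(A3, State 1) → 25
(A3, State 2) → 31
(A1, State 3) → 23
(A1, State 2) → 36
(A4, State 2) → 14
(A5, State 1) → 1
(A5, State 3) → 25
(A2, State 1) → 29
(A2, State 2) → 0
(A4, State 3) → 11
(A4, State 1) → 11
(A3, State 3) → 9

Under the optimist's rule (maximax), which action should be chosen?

A5

Row maxima: A1=36, A2=29, A3=31, A4=14, A5=37
Best best-case = 37 → A5.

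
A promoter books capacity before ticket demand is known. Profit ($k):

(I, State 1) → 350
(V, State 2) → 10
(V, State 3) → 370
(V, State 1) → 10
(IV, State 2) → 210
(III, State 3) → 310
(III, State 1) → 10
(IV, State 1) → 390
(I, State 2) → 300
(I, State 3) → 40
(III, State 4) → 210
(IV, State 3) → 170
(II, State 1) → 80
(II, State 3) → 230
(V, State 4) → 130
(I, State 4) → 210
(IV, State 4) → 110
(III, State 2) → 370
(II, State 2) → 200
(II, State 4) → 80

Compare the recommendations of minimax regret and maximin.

Column bests: State 1=390, State 2=370, State 3=370, State 4=210.
I regrets: 40, 70, 330, 0 → max 330
II regrets: 310, 170, 140, 130 → max 310
III regrets: 380, 0, 60, 0 → max 380
IV regrets: 0, 160, 200, 100 → max 200
V regrets: 380, 360, 0, 80 → max 380
Smallest max regret = 200 → IV.
Row minima: I=40, II=80, III=10, IV=110, V=10
Best worst-case = 110 → IV.

minimax regret → IV; maximin → IV (agree)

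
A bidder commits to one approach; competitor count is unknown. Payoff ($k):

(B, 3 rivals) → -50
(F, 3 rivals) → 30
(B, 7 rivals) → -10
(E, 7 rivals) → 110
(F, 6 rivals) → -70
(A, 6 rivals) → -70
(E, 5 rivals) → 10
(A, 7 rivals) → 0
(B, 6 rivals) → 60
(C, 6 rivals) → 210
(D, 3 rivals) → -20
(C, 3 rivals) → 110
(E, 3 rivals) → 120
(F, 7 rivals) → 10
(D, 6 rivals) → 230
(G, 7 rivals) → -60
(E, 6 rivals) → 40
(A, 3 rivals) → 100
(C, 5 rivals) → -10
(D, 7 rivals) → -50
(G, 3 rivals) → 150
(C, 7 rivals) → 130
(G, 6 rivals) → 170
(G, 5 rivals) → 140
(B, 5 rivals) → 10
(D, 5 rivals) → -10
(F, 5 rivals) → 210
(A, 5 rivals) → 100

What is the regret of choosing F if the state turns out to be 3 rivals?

Best payoff under 3 rivals is 150.
Regret = 150 − 30 = 120.

120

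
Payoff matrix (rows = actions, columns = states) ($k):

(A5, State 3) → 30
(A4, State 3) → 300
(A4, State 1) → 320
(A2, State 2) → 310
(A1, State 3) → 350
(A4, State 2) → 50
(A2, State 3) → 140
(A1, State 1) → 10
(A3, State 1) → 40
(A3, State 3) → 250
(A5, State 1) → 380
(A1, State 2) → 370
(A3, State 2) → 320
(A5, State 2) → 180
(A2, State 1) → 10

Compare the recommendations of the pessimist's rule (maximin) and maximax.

maximin → A4; maximax → A5 (disagree)

Row minima: A1=10, A2=10, A3=40, A4=50, A5=30
Best worst-case = 50 → A4.
Row maxima: A1=370, A2=310, A3=320, A4=320, A5=380
Best best-case = 380 → A5.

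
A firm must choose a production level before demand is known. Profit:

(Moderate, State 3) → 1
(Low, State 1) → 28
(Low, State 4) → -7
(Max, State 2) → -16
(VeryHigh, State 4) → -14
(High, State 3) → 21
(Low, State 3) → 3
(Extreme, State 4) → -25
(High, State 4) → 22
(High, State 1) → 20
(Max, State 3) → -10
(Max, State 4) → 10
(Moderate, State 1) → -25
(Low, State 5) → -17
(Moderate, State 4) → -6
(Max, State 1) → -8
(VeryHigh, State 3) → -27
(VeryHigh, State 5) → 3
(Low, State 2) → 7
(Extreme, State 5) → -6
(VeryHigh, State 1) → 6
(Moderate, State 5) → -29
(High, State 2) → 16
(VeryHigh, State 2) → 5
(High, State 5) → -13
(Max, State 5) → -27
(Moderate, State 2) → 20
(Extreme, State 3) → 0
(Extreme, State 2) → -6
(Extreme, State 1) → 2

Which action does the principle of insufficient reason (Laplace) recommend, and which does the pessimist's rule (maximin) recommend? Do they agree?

Row averages: Low=2.8, Moderate=-7.8, High=13.2, VeryHigh=-5.4, Extreme=-7, Max=-10.2
Highest average = 13.2 → High.
Row minima: Low=-17, Moderate=-29, High=-13, VeryHigh=-27, Extreme=-25, Max=-27
Best worst-case = -13 → High.

laplace → High; maximin → High (agree)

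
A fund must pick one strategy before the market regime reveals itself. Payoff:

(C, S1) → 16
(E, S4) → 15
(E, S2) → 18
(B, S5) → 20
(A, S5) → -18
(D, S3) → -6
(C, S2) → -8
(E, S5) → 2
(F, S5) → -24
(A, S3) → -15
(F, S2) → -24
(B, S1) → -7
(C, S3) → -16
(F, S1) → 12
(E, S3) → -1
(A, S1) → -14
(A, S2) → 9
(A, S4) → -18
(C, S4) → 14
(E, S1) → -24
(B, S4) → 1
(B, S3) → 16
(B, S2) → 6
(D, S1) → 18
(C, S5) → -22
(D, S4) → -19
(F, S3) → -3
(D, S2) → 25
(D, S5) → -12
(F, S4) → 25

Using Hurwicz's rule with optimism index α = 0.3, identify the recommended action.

B

A: 0.3·9 + 0.7·(-18) = -9.9
B: 0.3·20 + 0.7·(-7) = 1.1
C: 0.3·16 + 0.7·(-22) = -10.6
D: 0.3·25 + 0.7·(-19) = -5.8
E: 0.3·18 + 0.7·(-24) = -11.4
F: 0.3·25 + 0.7·(-24) = -9.3
Highest Hurwicz score = 1.1 → B.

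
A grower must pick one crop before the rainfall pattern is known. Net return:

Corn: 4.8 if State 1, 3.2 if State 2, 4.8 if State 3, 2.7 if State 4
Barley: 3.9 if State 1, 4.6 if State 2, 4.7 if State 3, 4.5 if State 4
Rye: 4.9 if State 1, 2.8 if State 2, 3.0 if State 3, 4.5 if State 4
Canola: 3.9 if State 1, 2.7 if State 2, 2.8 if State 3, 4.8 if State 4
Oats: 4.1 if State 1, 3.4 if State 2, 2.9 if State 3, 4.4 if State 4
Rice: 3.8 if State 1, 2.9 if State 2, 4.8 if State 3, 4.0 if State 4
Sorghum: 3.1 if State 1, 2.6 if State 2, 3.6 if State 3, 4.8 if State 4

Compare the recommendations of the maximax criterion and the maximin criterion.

maximax → Rye; maximin → Barley (disagree)

Row maxima: Corn=4.8, Barley=4.7, Rye=4.9, Canola=4.8, Oats=4.4, Rice=4.8, Sorghum=4.8
Best best-case = 4.9 → Rye.
Row minima: Corn=2.7, Barley=3.9, Rye=2.8, Canola=2.7, Oats=2.9, Rice=2.9, Sorghum=2.6
Best worst-case = 3.9 → Barley.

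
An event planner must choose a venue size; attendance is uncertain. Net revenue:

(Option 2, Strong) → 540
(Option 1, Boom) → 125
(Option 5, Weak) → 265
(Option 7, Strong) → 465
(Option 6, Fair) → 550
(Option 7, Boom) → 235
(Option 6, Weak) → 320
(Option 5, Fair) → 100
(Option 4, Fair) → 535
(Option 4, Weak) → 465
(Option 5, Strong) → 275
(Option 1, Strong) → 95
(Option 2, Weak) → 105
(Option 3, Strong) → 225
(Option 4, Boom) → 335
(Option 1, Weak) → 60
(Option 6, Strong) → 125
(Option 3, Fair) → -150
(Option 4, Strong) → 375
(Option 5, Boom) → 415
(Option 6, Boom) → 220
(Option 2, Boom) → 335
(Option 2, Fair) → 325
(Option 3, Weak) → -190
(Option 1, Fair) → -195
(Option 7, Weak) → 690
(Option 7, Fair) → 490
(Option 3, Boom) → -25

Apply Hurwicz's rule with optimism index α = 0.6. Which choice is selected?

Option 1: 0.6·125 + 0.4·(-195) = -3
Option 2: 0.6·540 + 0.4·105 = 366
Option 3: 0.6·225 + 0.4·(-190) = 59
Option 4: 0.6·535 + 0.4·335 = 455
Option 5: 0.6·415 + 0.4·100 = 289
Option 6: 0.6·550 + 0.4·125 = 380
Option 7: 0.6·690 + 0.4·235 = 508
Highest Hurwicz score = 508 → Option 7.

Option 7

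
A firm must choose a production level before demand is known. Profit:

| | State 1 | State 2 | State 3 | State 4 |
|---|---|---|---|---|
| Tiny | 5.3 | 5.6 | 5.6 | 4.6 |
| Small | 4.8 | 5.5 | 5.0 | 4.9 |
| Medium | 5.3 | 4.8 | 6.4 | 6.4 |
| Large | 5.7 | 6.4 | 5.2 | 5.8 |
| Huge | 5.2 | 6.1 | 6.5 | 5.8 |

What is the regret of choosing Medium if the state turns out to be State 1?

Best payoff under State 1 is 5.7.
Regret = 5.7 − 5.3 = 0.4.

0.4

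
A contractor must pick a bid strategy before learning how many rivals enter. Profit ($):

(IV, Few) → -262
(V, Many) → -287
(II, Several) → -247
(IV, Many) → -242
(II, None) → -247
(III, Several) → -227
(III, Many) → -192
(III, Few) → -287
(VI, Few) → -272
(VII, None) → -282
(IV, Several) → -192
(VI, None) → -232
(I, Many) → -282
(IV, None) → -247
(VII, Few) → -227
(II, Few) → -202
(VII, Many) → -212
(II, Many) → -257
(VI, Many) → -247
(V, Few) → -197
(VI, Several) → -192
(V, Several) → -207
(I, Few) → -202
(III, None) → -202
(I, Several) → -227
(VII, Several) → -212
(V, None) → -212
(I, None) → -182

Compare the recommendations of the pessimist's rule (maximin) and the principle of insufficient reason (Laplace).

Row minima: I=-282, II=-257, III=-287, IV=-262, V=-287, VI=-272, VII=-282
Best worst-case = -257 → II.
Row averages: I=-223.25, II=-238.25, III=-227, IV=-235.75, V=-225.75, VI=-235.75, VII=-233.25
Highest average = -223.25 → I.

maximin → II; laplace → I (disagree)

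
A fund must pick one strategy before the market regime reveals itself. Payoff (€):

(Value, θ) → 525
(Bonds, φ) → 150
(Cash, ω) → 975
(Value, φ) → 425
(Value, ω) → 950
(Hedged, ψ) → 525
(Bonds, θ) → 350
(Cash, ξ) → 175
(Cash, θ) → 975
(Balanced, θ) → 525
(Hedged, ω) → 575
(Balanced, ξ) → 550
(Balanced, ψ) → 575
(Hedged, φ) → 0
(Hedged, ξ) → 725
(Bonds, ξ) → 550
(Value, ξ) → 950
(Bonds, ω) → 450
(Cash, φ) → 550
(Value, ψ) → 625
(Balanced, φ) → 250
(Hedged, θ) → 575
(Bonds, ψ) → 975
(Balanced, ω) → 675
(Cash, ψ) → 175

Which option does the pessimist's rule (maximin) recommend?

Value

Row minima: Balanced=250, Value=425, Hedged=0, Cash=175, Bonds=150
Best worst-case = 425 → Value.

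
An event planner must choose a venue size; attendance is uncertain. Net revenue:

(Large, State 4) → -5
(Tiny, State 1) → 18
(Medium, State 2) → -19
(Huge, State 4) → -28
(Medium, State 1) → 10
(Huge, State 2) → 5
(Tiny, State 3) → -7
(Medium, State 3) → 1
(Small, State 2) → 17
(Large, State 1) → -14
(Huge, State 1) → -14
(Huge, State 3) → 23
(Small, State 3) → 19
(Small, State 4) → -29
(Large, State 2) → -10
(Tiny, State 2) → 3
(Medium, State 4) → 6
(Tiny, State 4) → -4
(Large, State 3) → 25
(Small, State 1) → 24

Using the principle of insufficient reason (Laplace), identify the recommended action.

Small

Row averages: Tiny=2.5, Small=7.75, Medium=-0.5, Large=-1, Huge=-3.5
Highest average = 7.75 → Small.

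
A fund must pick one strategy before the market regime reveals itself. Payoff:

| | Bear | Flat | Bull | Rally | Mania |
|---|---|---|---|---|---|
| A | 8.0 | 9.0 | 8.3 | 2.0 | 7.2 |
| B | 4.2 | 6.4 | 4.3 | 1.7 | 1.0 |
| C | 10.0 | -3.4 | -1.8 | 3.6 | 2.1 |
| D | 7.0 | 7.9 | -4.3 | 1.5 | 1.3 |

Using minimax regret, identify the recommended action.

A

Column bests: Bear=10.0, Flat=9.0, Bull=8.3, Rally=3.6, Mania=7.2.
A regrets: 2.0, 0.0, 0.0, 1.6, 0.0 → max 2.0
B regrets: 5.8, 2.6, 4.0, 1.9, 6.2 → max 6.2
C regrets: 0.0, 12.4, 10.1, 0.0, 5.1 → max 12.4
D regrets: 3.0, 1.1, 12.6, 2.1, 5.9 → max 12.6
Smallest max regret = 2.0 → A.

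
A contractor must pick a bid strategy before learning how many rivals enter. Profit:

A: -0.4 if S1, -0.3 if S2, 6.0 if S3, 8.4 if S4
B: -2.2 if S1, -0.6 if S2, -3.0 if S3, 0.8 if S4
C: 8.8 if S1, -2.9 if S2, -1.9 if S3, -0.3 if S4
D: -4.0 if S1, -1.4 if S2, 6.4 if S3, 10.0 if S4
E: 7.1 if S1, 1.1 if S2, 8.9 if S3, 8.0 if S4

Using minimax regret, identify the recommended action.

Column bests: S1=8.8, S2=1.1, S3=8.9, S4=10.0.
A regrets: 9.2, 1.4, 2.9, 1.6 → max 9.2
B regrets: 11.0, 1.7, 11.9, 9.2 → max 11.9
C regrets: 0.0, 4.0, 10.8, 10.3 → max 10.8
D regrets: 12.8, 2.5, 2.5, 0.0 → max 12.8
E regrets: 1.7, 0.0, 0.0, 2.0 → max 2.0
Smallest max regret = 2.0 → E.

E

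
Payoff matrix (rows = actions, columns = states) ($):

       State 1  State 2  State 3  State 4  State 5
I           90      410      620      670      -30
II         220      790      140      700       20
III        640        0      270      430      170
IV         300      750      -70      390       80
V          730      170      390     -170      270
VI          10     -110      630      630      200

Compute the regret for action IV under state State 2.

Best payoff under State 2 is 790.
Regret = 790 − 750 = 40.

40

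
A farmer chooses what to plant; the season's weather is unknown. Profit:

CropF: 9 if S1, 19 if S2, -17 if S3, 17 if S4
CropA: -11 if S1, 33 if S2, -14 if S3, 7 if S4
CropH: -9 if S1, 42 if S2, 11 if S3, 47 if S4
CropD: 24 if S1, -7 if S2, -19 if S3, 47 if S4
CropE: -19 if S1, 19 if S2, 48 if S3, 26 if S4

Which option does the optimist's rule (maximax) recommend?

CropE

Row maxima: CropF=19, CropA=33, CropH=47, CropD=47, CropE=48
Best best-case = 48 → CropE.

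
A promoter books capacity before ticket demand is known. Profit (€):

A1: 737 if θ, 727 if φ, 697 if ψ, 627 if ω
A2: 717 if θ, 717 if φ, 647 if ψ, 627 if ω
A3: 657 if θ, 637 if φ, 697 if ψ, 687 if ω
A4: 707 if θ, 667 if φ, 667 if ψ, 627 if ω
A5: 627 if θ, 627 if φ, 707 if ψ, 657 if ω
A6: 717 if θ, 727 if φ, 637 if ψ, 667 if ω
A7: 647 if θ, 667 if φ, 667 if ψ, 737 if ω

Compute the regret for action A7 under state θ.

90

Best payoff under θ is 737.
Regret = 737 − 647 = 90.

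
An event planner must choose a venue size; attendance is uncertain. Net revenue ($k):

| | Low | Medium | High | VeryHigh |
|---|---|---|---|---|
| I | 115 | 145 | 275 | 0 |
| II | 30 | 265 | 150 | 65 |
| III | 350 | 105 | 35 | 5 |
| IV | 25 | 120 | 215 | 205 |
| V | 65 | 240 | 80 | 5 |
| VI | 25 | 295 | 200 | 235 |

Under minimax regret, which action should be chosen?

Column bests: Low=350, Medium=295, High=275, VeryHigh=235.
I regrets: 235, 150, 0, 235 → max 235
II regrets: 320, 30, 125, 170 → max 320
III regrets: 0, 190, 240, 230 → max 240
IV regrets: 325, 175, 60, 30 → max 325
V regrets: 285, 55, 195, 230 → max 285
VI regrets: 325, 0, 75, 0 → max 325
Smallest max regret = 235 → I.

I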